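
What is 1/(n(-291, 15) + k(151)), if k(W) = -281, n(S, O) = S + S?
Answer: -1/863 ≈ -0.0011587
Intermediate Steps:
n(S, O) = 2*S
1/(n(-291, 15) + k(151)) = 1/(2*(-291) - 281) = 1/(-582 - 281) = 1/(-863) = -1/863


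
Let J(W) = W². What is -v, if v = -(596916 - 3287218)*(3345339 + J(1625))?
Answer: -16104050921128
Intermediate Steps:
v = 16104050921128 (v = -(596916 - 3287218)*(3345339 + 1625²) = -(-2690302)*(3345339 + 2640625) = -(-2690302)*5985964 = -1*(-16104050921128) = 16104050921128)
-v = -1*16104050921128 = -16104050921128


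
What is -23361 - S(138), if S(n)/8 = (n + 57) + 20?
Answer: -25081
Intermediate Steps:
S(n) = 616 + 8*n (S(n) = 8*((n + 57) + 20) = 8*((57 + n) + 20) = 8*(77 + n) = 616 + 8*n)
-23361 - S(138) = -23361 - (616 + 8*138) = -23361 - (616 + 1104) = -23361 - 1*1720 = -23361 - 1720 = -25081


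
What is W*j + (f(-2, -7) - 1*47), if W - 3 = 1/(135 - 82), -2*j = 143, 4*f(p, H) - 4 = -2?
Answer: -27809/106 ≈ -262.35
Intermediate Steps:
f(p, H) = ½ (f(p, H) = 1 + (¼)*(-2) = 1 - ½ = ½)
j = -143/2 (j = -½*143 = -143/2 ≈ -71.500)
W = 160/53 (W = 3 + 1/(135 - 82) = 3 + 1/53 = 160/53 ≈ 3.0189)
W*j + (f(-2, -7) - 1*47) = (160/53)*(-143/2) + (½ - 1*47) = -11440/53 + (½ - 47) = -11440/53 - 93/2 = -27809/106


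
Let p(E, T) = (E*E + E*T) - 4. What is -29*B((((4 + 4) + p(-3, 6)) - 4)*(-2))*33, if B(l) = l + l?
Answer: -34452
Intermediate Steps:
p(E, T) = -4 + E**2 + E*T (p(E, T) = (E**2 + E*T) - 4 = -4 + E**2 + E*T)
B(l) = 2*l
-29*B((((4 + 4) + p(-3, 6)) - 4)*(-2))*33 = -58*(((4 + 4) + (-4 + (-3)**2 - 3*6)) - 4)*(-2)*33 = -58*((8 + (-4 + 9 - 18)) - 4)*(-2)*33 = -58*((8 - 13) - 4)*(-2)*33 = -58*(-5 - 4)*(-2)*33 = -58*(-9*(-2))*33 = -58*18*33 = -29*36*33 = -1044*33 = -34452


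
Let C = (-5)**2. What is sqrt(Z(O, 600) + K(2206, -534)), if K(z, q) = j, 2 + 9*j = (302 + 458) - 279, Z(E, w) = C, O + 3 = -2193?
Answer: 8*sqrt(11)/3 ≈ 8.8443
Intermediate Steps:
O = -2196 (O = -3 - 2193 = -2196)
C = 25
Z(E, w) = 25
j = 479/9 (j = -2/9 + ((302 + 458) - 279)/9 = -2/9 + (760 - 279)/9 = -2/9 + (1/9)*481 = -2/9 + 481/9 = 479/9 ≈ 53.222)
K(z, q) = 479/9
sqrt(Z(O, 600) + K(2206, -534)) = sqrt(25 + 479/9) = sqrt(704/9) = 8*sqrt(11)/3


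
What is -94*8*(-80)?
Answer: 60160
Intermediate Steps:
-94*8*(-80) = -752*(-80) = 60160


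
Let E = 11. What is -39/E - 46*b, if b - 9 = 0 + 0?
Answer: -4593/11 ≈ -417.55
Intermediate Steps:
b = 9 (b = 9 + (0 + 0) = 9 + 0 = 9)
-39/E - 46*b = -39/11 - 46*9 = -39*1/11 - 414 = -39/11 - 414 = -4593/11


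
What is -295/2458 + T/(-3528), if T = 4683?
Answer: -298847/206472 ≈ -1.4474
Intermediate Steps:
-295/2458 + T/(-3528) = -295/2458 + 4683/(-3528) = -295*1/2458 + 4683*(-1/3528) = -295/2458 - 223/168 = -298847/206472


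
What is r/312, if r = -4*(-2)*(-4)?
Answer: -4/39 ≈ -0.10256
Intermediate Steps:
r = -32 (r = 8*(-4) = -32)
r/312 = -32/312 = (1/312)*(-32) = -4/39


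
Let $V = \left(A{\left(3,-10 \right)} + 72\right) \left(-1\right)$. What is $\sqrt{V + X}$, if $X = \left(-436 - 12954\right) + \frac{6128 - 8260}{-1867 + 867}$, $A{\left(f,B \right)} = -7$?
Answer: $\frac{i \sqrt{33632170}}{50} \approx 115.99 i$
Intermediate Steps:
$X = - \frac{3346967}{250}$ ($X = -13390 - \frac{2132}{-1000} = -13390 - - \frac{533}{250} = -13390 + \frac{533}{250} = - \frac{3346967}{250} \approx -13388.0$)
$V = -65$ ($V = \left(-7 + 72\right) \left(-1\right) = 65 \left(-1\right) = -65$)
$\sqrt{V + X} = \sqrt{-65 - \frac{3346967}{250}} = \sqrt{- \frac{3363217}{250}} = \frac{i \sqrt{33632170}}{50}$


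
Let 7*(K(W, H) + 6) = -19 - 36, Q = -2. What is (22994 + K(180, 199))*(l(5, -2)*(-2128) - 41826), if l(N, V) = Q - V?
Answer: -6728172186/7 ≈ -9.6117e+8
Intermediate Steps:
K(W, H) = -97/7 (K(W, H) = -6 + (-19 - 36)/7 = -6 + (⅐)*(-55) = -6 - 55/7 = -97/7)
l(N, V) = -2 - V
(22994 + K(180, 199))*(l(5, -2)*(-2128) - 41826) = (22994 - 97/7)*((-2 - 1*(-2))*(-2128) - 41826) = 160861*((-2 + 2)*(-2128) - 41826)/7 = 160861*(0*(-2128) - 41826)/7 = 160861*(0 - 41826)/7 = (160861/7)*(-41826) = -6728172186/7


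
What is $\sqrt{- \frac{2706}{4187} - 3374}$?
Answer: $\frac{2 i \sqrt{14790204857}}{4187} \approx 58.092 i$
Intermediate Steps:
$\sqrt{- \frac{2706}{4187} - 3374} = \sqrt{- \frac{14129644}{4187}} = \frac{2 i \sqrt{14790204857}}{4187}$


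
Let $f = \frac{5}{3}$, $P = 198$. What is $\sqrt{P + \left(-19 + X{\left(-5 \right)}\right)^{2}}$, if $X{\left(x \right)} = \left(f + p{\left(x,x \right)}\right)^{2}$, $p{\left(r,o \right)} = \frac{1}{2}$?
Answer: $\frac{\sqrt{521833}}{36} \approx 20.066$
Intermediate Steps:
$p{\left(r,o \right)} = \frac{1}{2}$
$f = \frac{5}{3}$ ($f = 5 \cdot \frac{1}{3} = \frac{5}{3} \approx 1.6667$)
$X{\left(x \right)} = \frac{169}{36}$ ($X{\left(x \right)} = \left(\frac{5}{3} + \frac{1}{2}\right)^{2} = \left(\frac{13}{6}\right)^{2} = \frac{169}{36}$)
$\sqrt{P + \left(-19 + X{\left(-5 \right)}\right)^{2}} = \sqrt{198 + \left(-19 + \frac{169}{36}\right)^{2}} = \sqrt{198 + \left(- \frac{515}{36}\right)^{2}} = \sqrt{198 + \frac{265225}{1296}} = \sqrt{\frac{521833}{1296}} = \frac{\sqrt{521833}}{36}$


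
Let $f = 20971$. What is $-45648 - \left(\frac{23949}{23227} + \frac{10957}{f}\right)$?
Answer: $- \frac{22235597031934}{487093417} \approx -45650.0$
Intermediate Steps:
$-45648 - \left(\frac{23949}{23227} + \frac{10957}{f}\right) = -45648 - \left(\frac{10957}{20971} + \frac{23949}{23227}\right) = -45648 - \frac{756732718}{487093417} = - \frac{22235597031934}{487093417}$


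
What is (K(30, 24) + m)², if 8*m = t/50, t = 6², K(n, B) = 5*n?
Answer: 225270081/10000 ≈ 22527.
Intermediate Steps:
t = 36
m = 9/100 (m = (36/50)/8 = (36*(1/50))/8 = (⅛)*(18/25) = 9/100 ≈ 0.090000)
(K(30, 24) + m)² = (5*30 + 9/100)² = (150 + 9/100)² = (15009/100)² = 225270081/10000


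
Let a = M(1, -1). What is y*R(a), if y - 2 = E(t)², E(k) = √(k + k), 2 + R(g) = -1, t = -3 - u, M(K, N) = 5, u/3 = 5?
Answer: 102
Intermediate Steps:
u = 15 (u = 3*5 = 15)
t = -18 (t = -3 - 1*15 = -3 - 15 = -18)
a = 5
R(g) = -3 (R(g) = -2 - 1 = -3)
E(k) = √2*√k (E(k) = √(2*k) = √2*√k)
y = -34 (y = 2 + (√2*√(-18))² = 2 + (√2*(3*I*√2))² = 2 + (6*I)² = 2 - 36 = -34)
y*R(a) = -34*(-3) = 102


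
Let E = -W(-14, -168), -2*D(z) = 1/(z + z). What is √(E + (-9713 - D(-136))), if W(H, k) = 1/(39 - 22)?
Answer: I*√179652770/136 ≈ 98.555*I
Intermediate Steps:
D(z) = -1/(4*z) (D(z) = -1/(2*(z + z)) = -1/(2*z)/2 = -1/(4*z))
W(H, k) = 1/17
E = -1/17 (E = -1*1/17 = -1/17 ≈ -0.058824)
√(E + (-9713 - D(-136))) = √(-1/17 + (-9713 - (-1)/(4*(-136)))) = √(-1/17 + (-9713 - (-1)*(-1)/(4*136))) = √(-1/17 + (-9713 - 1*1/544)) = √(-1/17 + (-9713 - 1/544)) = √(-1/17 - 5283873/544) = √(-5283905/544) = I*√179652770/136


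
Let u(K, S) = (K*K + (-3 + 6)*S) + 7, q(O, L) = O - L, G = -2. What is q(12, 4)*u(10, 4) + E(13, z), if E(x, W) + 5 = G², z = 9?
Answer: 951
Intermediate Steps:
u(K, S) = 7 + K² + 3*S (u(K, S) = (K² + 3*S) + 7 = 7 + K² + 3*S)
E(x, W) = -1 (E(x, W) = -5 + (-2)² = -5 + 4 = -1)
q(12, 4)*u(10, 4) + E(13, z) = (12 - 1*4)*(7 + 10² + 3*4) - 1 = (12 - 4)*(7 + 100 + 12) - 1 = 8*119 - 1 = 952 - 1 = 951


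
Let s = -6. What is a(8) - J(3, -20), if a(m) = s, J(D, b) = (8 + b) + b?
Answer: 26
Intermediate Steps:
J(D, b) = 8 + 2*b
a(m) = -6
a(8) - J(3, -20) = -6 - (8 + 2*(-20)) = -6 - (8 - 40) = -6 - 1*(-32) = -6 + 32 = 26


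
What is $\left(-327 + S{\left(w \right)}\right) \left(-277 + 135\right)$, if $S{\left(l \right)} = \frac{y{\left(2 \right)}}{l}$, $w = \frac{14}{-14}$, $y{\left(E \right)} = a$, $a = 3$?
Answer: $46860$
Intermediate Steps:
$y{\left(E \right)} = 3$
$w = -1$ ($w = 14 \left(- \frac{1}{14}\right) = -1$)
$S{\left(l \right)} = \frac{3}{l}$
$\left(-327 + S{\left(w \right)}\right) \left(-277 + 135\right) = \left(-327 + \frac{3}{-1}\right) \left(-277 + 135\right) = \left(-327 + 3 \left(-1\right)\right) \left(-142\right) = \left(-327 - 3\right) \left(-142\right) = \left(-330\right) \left(-142\right) = 46860$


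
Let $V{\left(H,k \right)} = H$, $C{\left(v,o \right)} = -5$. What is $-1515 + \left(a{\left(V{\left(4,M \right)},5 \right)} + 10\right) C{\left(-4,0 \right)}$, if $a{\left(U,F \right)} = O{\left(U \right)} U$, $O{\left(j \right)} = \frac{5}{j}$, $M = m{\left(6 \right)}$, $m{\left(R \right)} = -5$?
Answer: $-1590$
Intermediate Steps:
$M = -5$
$a{\left(U,F \right)} = 5$ ($a{\left(U,F \right)} = \frac{5}{U} U = 5$)
$-1515 + \left(a{\left(V{\left(4,M \right)},5 \right)} + 10\right) C{\left(-4,0 \right)} = -1515 + \left(5 + 10\right) \left(-5\right) = -1515 + 15 \left(-5\right) = -1515 - 75 = -1590$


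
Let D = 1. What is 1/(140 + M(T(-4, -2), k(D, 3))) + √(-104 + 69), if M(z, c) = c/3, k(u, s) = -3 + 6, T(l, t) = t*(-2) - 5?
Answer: 1/141 + I*√35 ≈ 0.0070922 + 5.9161*I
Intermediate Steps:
T(l, t) = -5 - 2*t (T(l, t) = -2*t - 5 = -5 - 2*t)
k(u, s) = 3
M(z, c) = c/3 (M(z, c) = c*(⅓) = c/3)
1/(140 + M(T(-4, -2), k(D, 3))) + √(-104 + 69) = 1/(140 + (⅓)*3) + √(-104 + 69) = 1/(140 + 1) + √(-35) = 1/141 + I*√35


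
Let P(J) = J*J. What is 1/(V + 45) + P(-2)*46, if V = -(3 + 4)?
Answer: 6993/38 ≈ 184.03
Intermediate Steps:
V = -7 (V = -1*7 = -7)
P(J) = J²
1/(V + 45) + P(-2)*46 = 1/(-7 + 45) + (-2)²*46 = 1/38 + 4*46 = 1/38 + 184 = 6993/38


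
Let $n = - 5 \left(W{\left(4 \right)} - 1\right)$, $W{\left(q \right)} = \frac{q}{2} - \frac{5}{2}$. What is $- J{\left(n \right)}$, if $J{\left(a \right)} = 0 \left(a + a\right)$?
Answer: $0$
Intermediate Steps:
$W{\left(q \right)} = - \frac{5}{2} + \frac{q}{2}$ ($W{\left(q \right)} = q \frac{1}{2} - \frac{5}{2} = \frac{q}{2} - \frac{5}{2} = - \frac{5}{2} + \frac{q}{2}$)
$n = \frac{15}{2}$ ($n = - 5 \left(\left(- \frac{5}{2} + \frac{1}{2} \cdot 4\right) - 1\right) = - 5 \left(\left(- \frac{5}{2} + 2\right) - 1\right) = - 5 \left(- \frac{1}{2} - 1\right) = \left(-5\right) \left(- \frac{3}{2}\right) = \frac{15}{2} \approx 7.5$)
$J{\left(a \right)} = 0$ ($J{\left(a \right)} = 0 \cdot 2 a = 0$)
$- J{\left(n \right)} = \left(-1\right) 0 = 0$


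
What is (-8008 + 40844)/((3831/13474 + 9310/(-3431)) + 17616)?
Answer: 1517985097784/814262944325 ≈ 1.8642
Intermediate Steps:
(-8008 + 40844)/((3831/13474 + 9310/(-3431)) + 17616) = 32836/((3831*(1/13474) + 9310*(-1/3431)) + 17616) = 32836/((3831/13474 - 9310/3431) + 17616) = 32836/(-112298779/46229294 + 17616) = 32836/(814262944325/46229294) = 32836*(46229294/814262944325) = 1517985097784/814262944325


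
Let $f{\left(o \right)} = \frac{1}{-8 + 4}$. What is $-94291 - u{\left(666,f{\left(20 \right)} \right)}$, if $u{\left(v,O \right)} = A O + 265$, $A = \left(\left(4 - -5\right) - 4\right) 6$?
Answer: $- \frac{189097}{2} \approx -94549.0$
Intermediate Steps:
$A = 30$ ($A = \left(\left(4 + 5\right) - 4\right) 6 = \left(9 - 4\right) 6 = 5 \cdot 6 = 30$)
$f{\left(o \right)} = - \frac{1}{4}$ ($f{\left(o \right)} = \frac{1}{-4} = - \frac{1}{4}$)
$u{\left(v,O \right)} = 265 + 30 O$ ($u{\left(v,O \right)} = 30 O + 265 = 265 + 30 O$)
$-94291 - u{\left(666,f{\left(20 \right)} \right)} = -94291 - \left(265 + 30 \left(- \frac{1}{4}\right)\right) = -94291 - \left(265 - \frac{15}{2}\right) = -94291 - \frac{515}{2} = - \frac{189097}{2}$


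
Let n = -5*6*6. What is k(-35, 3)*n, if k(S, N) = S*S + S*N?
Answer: -201600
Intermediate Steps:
k(S, N) = S**2 + N*S
n = -180 (n = -30*6 = -180)
k(-35, 3)*n = -35*(3 - 35)*(-180) = -35*(-32)*(-180) = 1120*(-180) = -201600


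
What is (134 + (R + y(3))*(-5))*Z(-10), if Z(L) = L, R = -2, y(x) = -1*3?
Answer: -1590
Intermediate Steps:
y(x) = -3
(134 + (R + y(3))*(-5))*Z(-10) = (134 + (-2 - 3)*(-5))*(-10) = (134 - 5*(-5))*(-10) = (134 + 25)*(-10) = 159*(-10) = -1590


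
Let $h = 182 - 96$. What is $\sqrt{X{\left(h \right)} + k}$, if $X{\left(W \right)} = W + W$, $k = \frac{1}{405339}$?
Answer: $\frac{\sqrt{28259549651751}}{405339} \approx 13.115$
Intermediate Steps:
$h = 86$ ($h = 182 - 96 = 86$)
$k = \frac{1}{405339} \approx 2.4671 \cdot 10^{-6}$
$X{\left(W \right)} = 2 W$
$\sqrt{X{\left(h \right)} + k} = \sqrt{2 \cdot 86 + \frac{1}{405339}} = \sqrt{172 + \frac{1}{405339}} = \sqrt{\frac{69718309}{405339}} = \frac{\sqrt{28259549651751}}{405339}$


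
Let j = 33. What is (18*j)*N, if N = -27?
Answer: -16038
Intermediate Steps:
(18*j)*N = (18*33)*(-27) = 594*(-27) = -16038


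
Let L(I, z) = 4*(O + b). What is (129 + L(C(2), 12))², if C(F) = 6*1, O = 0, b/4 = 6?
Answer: 50625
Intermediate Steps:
b = 24 (b = 4*6 = 24)
C(F) = 6
L(I, z) = 96 (L(I, z) = 4*(0 + 24) = 4*24 = 96)
(129 + L(C(2), 12))² = (129 + 96)² = 225² = 50625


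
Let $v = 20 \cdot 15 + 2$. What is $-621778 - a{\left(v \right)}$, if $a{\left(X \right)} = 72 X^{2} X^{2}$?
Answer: $-598908834130$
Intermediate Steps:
$v = 302$ ($v = 300 + 2 = 302$)
$a{\left(X \right)} = 72 X^{4}$
$-621778 - a{\left(v \right)} = -621778 - 72 \cdot 302^{4} = -621778 - 72 \cdot 8318169616 = -621778 - 598908212352 = -598908834130$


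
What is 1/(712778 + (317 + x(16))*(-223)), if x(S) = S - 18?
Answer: 1/642533 ≈ 1.5563e-6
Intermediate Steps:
x(S) = -18 + S
1/(712778 + (317 + x(16))*(-223)) = 1/(712778 + (317 + (-18 + 16))*(-223)) = 1/(712778 + (317 - 2)*(-223)) = 1/(712778 + 315*(-223)) = 1/(712778 - 70245) = 1/642533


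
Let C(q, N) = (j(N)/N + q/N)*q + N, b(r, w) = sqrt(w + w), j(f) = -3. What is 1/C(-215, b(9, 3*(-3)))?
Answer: 3*I*sqrt(2)/46852 ≈ 9.0554e-5*I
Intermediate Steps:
b(r, w) = sqrt(2)*sqrt(w) (b(r, w) = sqrt(2*w) = sqrt(2)*sqrt(w))
C(q, N) = N + q*(-3/N + q/N) (C(q, N) = (-3/N + q/N)*q + N = q*(-3/N + q/N) + N = N + q*(-3/N + q/N))
1/C(-215, b(9, 3*(-3))) = 1/(((sqrt(2)*sqrt(3*(-3)))**2 + (-215)**2 - 3*(-215))/((sqrt(2)*sqrt(3*(-3))))) = 1/(((sqrt(2)*sqrt(-9))**2 + 46225 + 645)/((sqrt(2)*sqrt(-9)))) = 1/(((sqrt(2)*(3*I))**2 + 46225 + 645)/((sqrt(2)*(3*I)))) = 1/(((3*I*sqrt(2))**2 + 46225 + 645)/((3*I*sqrt(2)))) = 1/((-I*sqrt(2)/6)*(-18 + 46225 + 645)) = 1/(-I*sqrt(2)/6*46852) = 1/(-23426*I*sqrt(2)/3) = 3*I*sqrt(2)/46852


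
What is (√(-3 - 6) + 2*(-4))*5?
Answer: -40 + 15*I ≈ -40.0 + 15.0*I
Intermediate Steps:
(√(-3 - 6) + 2*(-4))*5 = (√(-9) - 8)*5 = (3*I - 8)*5 = (-8 + 3*I)*5 = -40 + 15*I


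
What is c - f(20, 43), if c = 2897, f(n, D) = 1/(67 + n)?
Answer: 252038/87 ≈ 2897.0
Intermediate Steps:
c - f(20, 43) = 2897 - 1/(67 + 20) = 2897 - 1/87 = 252038/87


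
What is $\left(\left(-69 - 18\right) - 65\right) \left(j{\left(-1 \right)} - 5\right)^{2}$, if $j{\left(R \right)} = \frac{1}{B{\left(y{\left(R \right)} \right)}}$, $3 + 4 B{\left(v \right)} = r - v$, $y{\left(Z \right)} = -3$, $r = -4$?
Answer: $-5472$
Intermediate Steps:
$B{\left(v \right)} = - \frac{7}{4} - \frac{v}{4}$ ($B{\left(v \right)} = - \frac{3}{4} + \frac{-4 - v}{4} = - \frac{3}{4} - \left(1 + \frac{v}{4}\right) = - \frac{7}{4} - \frac{v}{4}$)
$j{\left(R \right)} = -1$ ($j{\left(R \right)} = \frac{1}{- \frac{7}{4} - - \frac{3}{4}} = \frac{1}{- \frac{7}{4} + \frac{3}{4}} = \frac{1}{-1} = -1$)
$\left(\left(-69 - 18\right) - 65\right) \left(j{\left(-1 \right)} - 5\right)^{2} = \left(\left(-69 - 18\right) - 65\right) \left(-1 - 5\right)^{2} = \left(-87 - 65\right) \left(-6\right)^{2} = \left(-152\right) 36 = -5472$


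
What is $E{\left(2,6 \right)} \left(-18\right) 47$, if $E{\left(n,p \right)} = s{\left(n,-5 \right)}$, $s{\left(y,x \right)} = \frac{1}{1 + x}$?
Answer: $\frac{423}{2} \approx 211.5$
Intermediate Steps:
$E{\left(n,p \right)} = - \frac{1}{4}$ ($E{\left(n,p \right)} = \frac{1}{1 - 5} = \frac{1}{-4} = - \frac{1}{4}$)
$E{\left(2,6 \right)} \left(-18\right) 47 = \left(- \frac{1}{4}\right) \left(-18\right) 47 = \frac{9}{2} \cdot 47 = \frac{423}{2}$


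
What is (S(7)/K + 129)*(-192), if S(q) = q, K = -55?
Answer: -1360896/55 ≈ -24744.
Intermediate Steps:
(S(7)/K + 129)*(-192) = (7/(-55) + 129)*(-192) = (7*(-1/55) + 129)*(-192) = (-7/55 + 129)*(-192) = (7088/55)*(-192) = -1360896/55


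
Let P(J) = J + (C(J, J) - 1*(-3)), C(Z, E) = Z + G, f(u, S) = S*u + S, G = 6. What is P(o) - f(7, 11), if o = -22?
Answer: -123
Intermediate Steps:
f(u, S) = S + S*u
C(Z, E) = 6 + Z (C(Z, E) = Z + 6 = 6 + Z)
P(J) = 9 + 2*J (P(J) = J + ((6 + J) - 1*(-3)) = J + ((6 + J) + 3) = J + (9 + J) = 9 + 2*J)
P(o) - f(7, 11) = (9 + 2*(-22)) - 11*(1 + 7) = (9 - 44) - 11*8 = -35 - 1*88 = -35 - 88 = -123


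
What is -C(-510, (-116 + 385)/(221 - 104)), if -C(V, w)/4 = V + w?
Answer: -237604/117 ≈ -2030.8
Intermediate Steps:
C(V, w) = -4*V - 4*w (C(V, w) = -4*(V + w) = -4*V - 4*w)
-C(-510, (-116 + 385)/(221 - 104)) = -(-4*(-510) - 4*(-116 + 385)/(221 - 104)) = -(2040 - 1076/117) = -1*237604/117 = -237604/117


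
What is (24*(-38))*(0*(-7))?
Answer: 0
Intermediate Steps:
(24*(-38))*(0*(-7)) = -912*0 = 0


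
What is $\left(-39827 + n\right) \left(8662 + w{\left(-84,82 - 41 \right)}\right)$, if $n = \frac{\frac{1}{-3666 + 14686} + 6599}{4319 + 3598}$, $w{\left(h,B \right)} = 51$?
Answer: $- \frac{10091534367629629}{29081780} \approx -3.4701 \cdot 10^{8}$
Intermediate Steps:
$n = \frac{24240327}{29081780}$ ($n = \frac{\frac{1}{11020} + 6599}{7917} = \left(\frac{1}{11020} + 6599\right) \frac{1}{7917} = \frac{72720981}{11020} \cdot \frac{1}{7917} = \frac{24240327}{29081780} \approx 0.83352$)
$\left(-39827 + n\right) \left(8662 + w{\left(-84,82 - 41 \right)}\right) = \left(-39827 + \frac{24240327}{29081780}\right) \left(8662 + 51\right) = \left(- \frac{1158215811733}{29081780}\right) 8713 = - \frac{10091534367629629}{29081780}$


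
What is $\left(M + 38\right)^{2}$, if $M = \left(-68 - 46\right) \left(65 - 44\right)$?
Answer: $5550736$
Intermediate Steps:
$M = -2394$ ($M = \left(-68 - 46\right) 21 = \left(-114\right) 21 = -2394$)
$\left(M + 38\right)^{2} = \left(-2394 + 38\right)^{2} = \left(-2356\right)^{2} = 5550736$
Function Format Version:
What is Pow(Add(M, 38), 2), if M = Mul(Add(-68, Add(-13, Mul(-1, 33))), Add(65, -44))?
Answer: 5550736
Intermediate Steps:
M = -2394 (M = Mul(Add(-68, Add(-13, -33)), 21) = Mul(Add(-68, -46), 21) = Mul(-114, 21) = -2394)
Pow(Add(M, 38), 2) = Pow(Add(-2394, 38), 2) = Pow(-2356, 2) = 5550736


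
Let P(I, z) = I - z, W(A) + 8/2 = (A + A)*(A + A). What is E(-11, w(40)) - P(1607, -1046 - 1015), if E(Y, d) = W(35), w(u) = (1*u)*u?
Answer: 1228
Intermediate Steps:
W(A) = -4 + 4*A² (W(A) = -4 + (A + A)*(A + A) = -4 + (2*A)*(2*A) = -4 + 4*A²)
w(u) = u² (w(u) = u*u = u²)
E(Y, d) = 4896 (E(Y, d) = -4 + 4*35² = -4 + 4*1225 = -4 + 4900 = 4896)
E(-11, w(40)) - P(1607, -1046 - 1015) = 4896 - (1607 - (-1046 - 1015)) = 4896 - (1607 - 1*(-2061)) = 4896 - (1607 + 2061) = 4896 - 1*3668 = 4896 - 3668 = 1228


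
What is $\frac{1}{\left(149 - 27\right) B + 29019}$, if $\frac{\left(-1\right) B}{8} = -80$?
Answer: $\frac{1}{107099} \approx 9.3371 \cdot 10^{-6}$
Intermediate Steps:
$B = 640$ ($B = \left(-8\right) \left(-80\right) = 640$)
$\frac{1}{\left(149 - 27\right) B + 29019} = \frac{1}{\left(149 - 27\right) 640 + 29019} = \frac{1}{122 \cdot 640 + 29019} = \frac{1}{78080 + 29019} = \frac{1}{107099}$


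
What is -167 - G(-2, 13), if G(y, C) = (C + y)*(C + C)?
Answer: -453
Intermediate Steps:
G(y, C) = 2*C*(C + y) (G(y, C) = (C + y)*(2*C) = 2*C*(C + y))
-167 - G(-2, 13) = -167 - 2*13*(13 - 2) = -167 - 2*13*11 = -167 - 1*286 = -167 - 286 = -453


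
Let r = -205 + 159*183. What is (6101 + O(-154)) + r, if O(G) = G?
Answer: 34839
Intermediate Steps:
r = 28892 (r = -205 + 29097 = 28892)
(6101 + O(-154)) + r = (6101 - 154) + 28892 = 5947 + 28892 = 34839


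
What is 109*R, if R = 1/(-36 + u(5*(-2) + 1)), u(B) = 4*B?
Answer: -109/72 ≈ -1.5139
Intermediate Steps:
R = -1/72 (R = 1/(-36 + 4*(5*(-2) + 1)) = 1/(-36 + 4*(-10 + 1)) = 1/(-36 + 4*(-9)) = 1/(-36 - 36) = 1/(-72) = -1/72 ≈ -0.013889)
109*R = 109*(-1/72) = -109/72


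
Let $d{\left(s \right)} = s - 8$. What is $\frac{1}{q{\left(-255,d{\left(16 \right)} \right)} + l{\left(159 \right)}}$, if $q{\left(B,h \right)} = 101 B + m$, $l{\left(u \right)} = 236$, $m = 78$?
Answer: $- \frac{1}{25441} \approx -3.9307 \cdot 10^{-5}$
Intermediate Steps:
$d{\left(s \right)} = -8 + s$ ($d{\left(s \right)} = s - 8 = -8 + s$)
$q{\left(B,h \right)} = 78 + 101 B$ ($q{\left(B,h \right)} = 101 B + 78 = 78 + 101 B$)
$\frac{1}{q{\left(-255,d{\left(16 \right)} \right)} + l{\left(159 \right)}} = \frac{1}{\left(78 + 101 \left(-255\right)\right) + 236} = \frac{1}{\left(78 - 25755\right) + 236} = \frac{1}{-25677 + 236} = \frac{1}{-25441} = - \frac{1}{25441}$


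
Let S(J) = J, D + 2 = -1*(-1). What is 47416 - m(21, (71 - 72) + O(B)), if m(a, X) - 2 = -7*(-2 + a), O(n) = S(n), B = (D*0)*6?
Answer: 47547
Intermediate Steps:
D = -1 (D = -2 - 1*(-1) = -2 + 1 = -1)
B = 0 (B = -1*0*6 = 0*6 = 0)
O(n) = n
m(a, X) = 16 - 7*a (m(a, X) = 2 - 7*(-2 + a) = 2 + (14 - 7*a) = 16 - 7*a)
47416 - m(21, (71 - 72) + O(B)) = 47416 - (16 - 7*21) = 47416 - (16 - 147) = 47416 - 1*(-131) = 47416 + 131 = 47547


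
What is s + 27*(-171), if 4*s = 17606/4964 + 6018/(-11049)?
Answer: -168792349851/36564824 ≈ -4616.3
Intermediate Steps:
s = 27442557/36564824 (s = (17606/4964 + 6018/(-11049))/4 = (17606*(1/4964) + 6018*(-1/11049))/4 = (8803/2482 - 2006/3683)/4 = (¼)*(27442557/9141206) = 27442557/36564824 ≈ 0.75052)
s + 27*(-171) = 27442557/36564824 + 27*(-171) = 27442557/36564824 - 4617 = -168792349851/36564824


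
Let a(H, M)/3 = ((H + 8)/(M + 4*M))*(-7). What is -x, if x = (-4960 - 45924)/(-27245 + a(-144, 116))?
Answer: -7378180/3949811 ≈ -1.8680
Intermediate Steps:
a(H, M) = -21*(8 + H)/(5*M) (a(H, M) = 3*(((H + 8)/(M + 4*M))*(-7)) = 3*(((8 + H)/((5*M)))*(-7)) = 3*(((8 + H)*(1/(5*M)))*(-7)) = 3*(((8 + H)/(5*M))*(-7)) = 3*(-7*(8 + H)/(5*M)) = -21*(8 + H)/(5*M))
x = 7378180/3949811 (x = (-4960 - 45924)/(-27245 + (21/5)*(-8 - 1*(-144))/116) = -50884/(-27245 + (21/5)*(1/116)*(-8 + 144)) = -50884/(-27245 + (21/5)*(1/116)*136) = -50884/(-27245 + 714/145) = -50884/(-3949811/145) = -50884*(-145/3949811) = 7378180/3949811 ≈ 1.8680)
-x = -1*7378180/3949811 = -7378180/3949811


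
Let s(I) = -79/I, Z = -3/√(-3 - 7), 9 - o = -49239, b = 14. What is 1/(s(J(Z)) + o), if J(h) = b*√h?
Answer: 42/(2068416 + 79*√3*10^(¼)*I^(3/2)) ≈ 2.0307e-5 - 1.6893e-9*I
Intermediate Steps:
o = 49248 (o = 9 - 1*(-49239) = 9 + 49239 = 49248)
Z = 3*I*√10/10 (Z = -3*(-I*√10/10) = -(-3)*I*√10/10 = 3*I*√10/10 ≈ 0.94868*I)
J(h) = 14*√h
1/(s(J(Z)) + o) = 1/(-79*(-√3*10^(¼)*I^(3/2)/42) + 49248) = 1/(-(-79)*√3*10^(¼)*I^(3/2)/42 + 49248) = 1/(79*√3*10^(¼)*I^(3/2)/42 + 49248) = 1/(49248 + 79*√3*10^(¼)*I^(3/2)/42)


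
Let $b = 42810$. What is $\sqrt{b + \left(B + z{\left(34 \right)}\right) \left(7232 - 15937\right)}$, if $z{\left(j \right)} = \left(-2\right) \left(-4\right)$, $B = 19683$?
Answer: $i \sqrt{171367345} \approx 13091.0 i$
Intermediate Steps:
$z{\left(j \right)} = 8$
$\sqrt{b + \left(B + z{\left(34 \right)}\right) \left(7232 - 15937\right)} = \sqrt{42810 + \left(19683 + 8\right) \left(7232 - 15937\right)} = \sqrt{42810 + 19691 \left(-8705\right)} = \sqrt{42810 - 171410155} = \sqrt{-171367345} = i \sqrt{171367345}$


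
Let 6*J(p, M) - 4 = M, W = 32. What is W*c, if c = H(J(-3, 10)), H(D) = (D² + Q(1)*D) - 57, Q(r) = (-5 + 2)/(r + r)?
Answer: -15856/9 ≈ -1761.8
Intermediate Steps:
J(p, M) = ⅔ + M/6
Q(r) = -3/(2*r) (Q(r) = -3*1/(2*r) = -3/(2*r))
H(D) = -57 + D² - 3*D/2 (H(D) = (D² + (-3/2/1)*D) - 57 = (D² + (-3/2*1)*D) - 57 = (D² - 3*D/2) - 57 = -57 + D² - 3*D/2)
c = -991/18 (c = -57 + (⅔ + (⅙)*10)² - 3*(⅔ + (⅙)*10)/2 = -57 + (⅔ + 5/3)² - 3*(⅔ + 5/3)/2 = -57 + (7/3)² - 3/2*7/3 = -57 + 49/9 - 7/2 = -991/18 ≈ -55.056)
W*c = 32*(-991/18) = -15856/9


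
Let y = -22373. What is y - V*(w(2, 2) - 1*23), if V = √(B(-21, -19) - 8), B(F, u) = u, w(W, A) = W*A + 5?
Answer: -22373 + 42*I*√3 ≈ -22373.0 + 72.746*I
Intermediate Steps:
w(W, A) = 5 + A*W (w(W, A) = A*W + 5 = 5 + A*W)
V = 3*I*√3 (V = √(-19 - 8) = √(-27) = 3*I*√3 ≈ 5.1962*I)
y - V*(w(2, 2) - 1*23) = -22373 - 3*I*√3*((5 + 2*2) - 1*23) = -22373 - 3*I*√3*((5 + 4) - 23) = -22373 - 3*I*√3*(9 - 23) = -22373 - 3*I*√3*(-14) = -22373 - (-42)*I*√3 = -22373 + 42*I*√3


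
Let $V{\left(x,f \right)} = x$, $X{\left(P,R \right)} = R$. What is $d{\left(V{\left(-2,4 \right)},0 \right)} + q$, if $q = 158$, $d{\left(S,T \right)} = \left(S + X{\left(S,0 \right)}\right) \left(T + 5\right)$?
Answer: $148$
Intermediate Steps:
$d{\left(S,T \right)} = S \left(5 + T\right)$ ($d{\left(S,T \right)} = \left(S + 0\right) \left(T + 5\right) = S \left(5 + T\right)$)
$d{\left(V{\left(-2,4 \right)},0 \right)} + q = - 2 \left(5 + 0\right) + 158 = \left(-2\right) 5 + 158 = -10 + 158 = 148$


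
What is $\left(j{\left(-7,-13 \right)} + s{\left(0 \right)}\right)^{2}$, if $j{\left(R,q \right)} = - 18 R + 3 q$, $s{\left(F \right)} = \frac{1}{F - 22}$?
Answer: $\frac{3659569}{484} \approx 7561.1$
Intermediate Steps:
$s{\left(F \right)} = \frac{1}{-22 + F}$
$\left(j{\left(-7,-13 \right)} + s{\left(0 \right)}\right)^{2} = \left(\left(\left(-18\right) \left(-7\right) + 3 \left(-13\right)\right) + \frac{1}{-22 + 0}\right)^{2} = \left(\left(126 - 39\right) + \frac{1}{-22}\right)^{2} = \left(87 - \frac{1}{22}\right)^{2} = \left(\frac{1913}{22}\right)^{2} = \frac{3659569}{484}$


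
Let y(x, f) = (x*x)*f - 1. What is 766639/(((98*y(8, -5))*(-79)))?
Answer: 766639/2485182 ≈ 0.30848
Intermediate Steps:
y(x, f) = -1 + f*x**2 (y(x, f) = x**2*f - 1 = f*x**2 - 1 = -1 + f*x**2)
766639/(((98*y(8, -5))*(-79))) = 766639/(((98*(-1 - 5*8**2))*(-79))) = 766639/(((98*(-1 - 5*64))*(-79))) = 766639/(((98*(-1 - 320))*(-79))) = 766639/(((98*(-321))*(-79))) = 766639/((-31458*(-79))) = 766639/2485182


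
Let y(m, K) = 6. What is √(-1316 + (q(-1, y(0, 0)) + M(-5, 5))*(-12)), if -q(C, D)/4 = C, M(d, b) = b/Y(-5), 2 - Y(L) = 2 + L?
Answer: 4*I*√86 ≈ 37.094*I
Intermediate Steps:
Y(L) = -L (Y(L) = 2 - (2 + L) = 2 + (-2 - L) = -L)
M(d, b) = b/5 (M(d, b) = b/((-1*(-5))) = b/5)
q(C, D) = -4*C
√(-1316 + (q(-1, y(0, 0)) + M(-5, 5))*(-12)) = √(-1316 + (-4*(-1) + (⅕)*5)*(-12)) = √(-1316 + (4 + 1)*(-12)) = √(-1316 + 5*(-12)) = √(-1316 - 60) = √(-1376) = 4*I*√86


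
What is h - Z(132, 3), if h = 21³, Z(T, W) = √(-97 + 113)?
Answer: 9257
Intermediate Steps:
Z(T, W) = 4 (Z(T, W) = √16 = 4)
h = 9261
h - Z(132, 3) = 9261 - 1*4 = 9261 - 4 = 9257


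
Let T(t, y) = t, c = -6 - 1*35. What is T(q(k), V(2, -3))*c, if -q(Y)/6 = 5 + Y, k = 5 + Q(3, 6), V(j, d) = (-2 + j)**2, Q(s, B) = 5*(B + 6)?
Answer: 17220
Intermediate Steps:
Q(s, B) = 30 + 5*B (Q(s, B) = 5*(6 + B) = 30 + 5*B)
c = -41 (c = -6 - 35 = -41)
k = 65 (k = 5 + (30 + 5*6) = 5 + (30 + 30) = 5 + 60 = 65)
q(Y) = -30 - 6*Y (q(Y) = -6*(5 + Y) = -30 - 6*Y)
T(q(k), V(2, -3))*c = (-30 - 6*65)*(-41) = (-30 - 390)*(-41) = -420*(-41) = 17220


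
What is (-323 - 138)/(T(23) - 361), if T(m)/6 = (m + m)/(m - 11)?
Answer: 461/338 ≈ 1.3639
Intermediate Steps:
T(m) = 12*m/(-11 + m) (T(m) = 6*((m + m)/(m - 11)) = 6*((2*m)/(-11 + m)) = 6*(2*m/(-11 + m)) = 12*m/(-11 + m))
(-323 - 138)/(T(23) - 361) = (-323 - 138)/(12*23/(-11 + 23) - 361) = -461/(12*23/12 - 361) = -461/(12*23*(1/12) - 361) = -461/(23 - 361) = -461/(-338) = -461*(-1/338) = 461/338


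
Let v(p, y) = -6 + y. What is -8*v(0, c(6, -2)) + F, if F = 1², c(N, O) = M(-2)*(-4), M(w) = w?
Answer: -15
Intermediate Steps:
c(N, O) = 8 (c(N, O) = -2*(-4) = 8)
F = 1
-8*v(0, c(6, -2)) + F = -8*(-6 + 8) + 1 = -8*2 + 1 = -16 + 1 = -15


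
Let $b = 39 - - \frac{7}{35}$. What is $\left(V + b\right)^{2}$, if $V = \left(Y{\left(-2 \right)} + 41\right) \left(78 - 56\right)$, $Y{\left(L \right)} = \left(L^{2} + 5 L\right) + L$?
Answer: $\frac{14638276}{25} \approx 5.8553 \cdot 10^{5}$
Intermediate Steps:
$Y{\left(L \right)} = L^{2} + 6 L$
$V = 726$ ($V = \left(- 2 \left(6 - 2\right) + 41\right) \left(78 - 56\right) = \left(\left(-2\right) 4 + 41\right) 22 = \left(-8 + 41\right) 22 = 33 \cdot 22 = 726$)
$b = \frac{196}{5}$ ($b = 39 - \left(-7\right) \frac{1}{35} = 39 - - \frac{1}{5} = 39 + \frac{1}{5} = \frac{196}{5} \approx 39.2$)
$\left(V + b\right)^{2} = \left(726 + \frac{196}{5}\right)^{2} = \left(\frac{3826}{5}\right)^{2} = \frac{14638276}{25}$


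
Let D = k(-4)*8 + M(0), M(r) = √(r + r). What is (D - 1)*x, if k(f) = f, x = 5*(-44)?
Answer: 7260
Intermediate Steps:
x = -220
M(r) = √2*√r (M(r) = √(2*r) = √2*√r)
D = -32 (D = -4*8 + √2*√0 = -32 + √2*0 = -32 + 0 = -32)
(D - 1)*x = (-32 - 1)*(-220) = -33*(-220) = 7260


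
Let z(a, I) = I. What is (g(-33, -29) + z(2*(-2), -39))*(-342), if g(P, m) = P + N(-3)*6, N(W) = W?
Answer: 30780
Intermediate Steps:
g(P, m) = -18 + P (g(P, m) = P - 3*6 = P - 18 = -18 + P)
(g(-33, -29) + z(2*(-2), -39))*(-342) = ((-18 - 33) - 39)*(-342) = (-51 - 39)*(-342) = -90*(-342) = 30780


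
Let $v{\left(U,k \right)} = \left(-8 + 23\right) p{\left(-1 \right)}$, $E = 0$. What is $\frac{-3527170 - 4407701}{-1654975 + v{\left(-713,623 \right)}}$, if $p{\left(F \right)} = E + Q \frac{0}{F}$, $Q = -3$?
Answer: $\frac{1133553}{236425} \approx 4.7946$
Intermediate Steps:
$p{\left(F \right)} = 0$ ($p{\left(F \right)} = 0 - 3 \frac{0}{F} = 0 - 0 = 0 + 0 = 0$)
$v{\left(U,k \right)} = 0$ ($v{\left(U,k \right)} = \left(-8 + 23\right) 0 = 15 \cdot 0 = 0$)
$\frac{-3527170 - 4407701}{-1654975 + v{\left(-713,623 \right)}} = \frac{-3527170 - 4407701}{-1654975 + 0} = - \frac{7934871}{-1654975} = \left(-7934871\right) \left(- \frac{1}{1654975}\right) = \frac{1133553}{236425}$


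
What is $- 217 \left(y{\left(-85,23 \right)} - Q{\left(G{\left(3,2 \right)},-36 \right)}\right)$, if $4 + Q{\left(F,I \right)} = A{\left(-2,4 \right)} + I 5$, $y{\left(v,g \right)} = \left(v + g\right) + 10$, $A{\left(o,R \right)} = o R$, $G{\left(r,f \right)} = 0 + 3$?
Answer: $-30380$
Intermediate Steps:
$G{\left(r,f \right)} = 3$
$A{\left(o,R \right)} = R o$
$y{\left(v,g \right)} = 10 + g + v$ ($y{\left(v,g \right)} = \left(g + v\right) + 10 = 10 + g + v$)
$Q{\left(F,I \right)} = -12 + 5 I$ ($Q{\left(F,I \right)} = -4 + \left(4 \left(-2\right) + I 5\right) = -4 + \left(-8 + 5 I\right) = -12 + 5 I$)
$- 217 \left(y{\left(-85,23 \right)} - Q{\left(G{\left(3,2 \right)},-36 \right)}\right) = - 217 \left(\left(10 + 23 - 85\right) - \left(-12 + 5 \left(-36\right)\right)\right) = - 217 \left(-52 - \left(-12 - 180\right)\right) = - 217 \left(-52 - -192\right) = - 217 \left(-52 + 192\right) = \left(-217\right) 140 = -30380$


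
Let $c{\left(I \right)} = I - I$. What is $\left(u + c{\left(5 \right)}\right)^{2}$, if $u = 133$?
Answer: $17689$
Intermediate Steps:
$c{\left(I \right)} = 0$
$\left(u + c{\left(5 \right)}\right)^{2} = \left(133 + 0\right)^{2} = 133^{2} = 17689$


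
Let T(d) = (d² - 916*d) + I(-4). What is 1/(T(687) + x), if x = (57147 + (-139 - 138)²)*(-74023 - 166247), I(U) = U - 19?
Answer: -1/32166543866 ≈ -3.1088e-11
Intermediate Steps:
I(U) = -19 + U
T(d) = -23 + d² - 916*d (T(d) = (d² - 916*d) + (-19 - 4) = (d² - 916*d) - 23 = -23 + d² - 916*d)
x = -32166386520 (x = (57147 + (-277)²)*(-240270) = (57147 + 76729)*(-240270) = 133876*(-240270) = -32166386520)
1/(T(687) + x) = 1/((-23 + 687² - 916*687) - 32166386520) = 1/((-23 + 471969 - 629292) - 32166386520) = 1/(-157346 - 32166386520) = 1/(-32166543866) = -1/32166543866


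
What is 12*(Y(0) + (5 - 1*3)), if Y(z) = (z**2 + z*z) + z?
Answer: 24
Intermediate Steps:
Y(z) = z + 2*z**2 (Y(z) = (z**2 + z**2) + z = 2*z**2 + z = z + 2*z**2)
12*(Y(0) + (5 - 1*3)) = 12*(0*(1 + 2*0) + (5 - 1*3)) = 12*(0*(1 + 0) + (5 - 3)) = 12*(0*1 + 2) = 12*(0 + 2) = 12*2 = 24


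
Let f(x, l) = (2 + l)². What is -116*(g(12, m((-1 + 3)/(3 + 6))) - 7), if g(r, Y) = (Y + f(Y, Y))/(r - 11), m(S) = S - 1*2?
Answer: 82012/81 ≈ 1012.5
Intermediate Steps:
m(S) = -2 + S (m(S) = S - 2 = -2 + S)
g(r, Y) = (Y + (2 + Y)²)/(-11 + r) (g(r, Y) = (Y + (2 + Y)²)/(r - 11) = (Y + (2 + Y)²)/(-11 + r))
-116*(g(12, m((-1 + 3)/(3 + 6))) - 7) = -116*(((-2 + (-1 + 3)/(3 + 6)) + (2 + (-2 + (-1 + 3)/(3 + 6)))²)/(-11 + 12) - 7) = -116*(((-2 + 2/9) + (2 + (-2 + 2/9))²)/1 - 7) = -116*(1*((-2 + 2*(⅑)) + (2 + (-2 + 2*(⅑)))²) - 7) = -116*(1*((-2 + 2/9) + (2 + (-2 + 2/9))²) - 7) = -116*(1*(-16/9 + (2 - 16/9)²) - 7) = -116*(1*(-16/9 + (2/9)²) - 7) = -116*(1*(-16/9 + 4/81) - 7) = -116*(1*(-140/81) - 7) = -116*(-140/81 - 7) = -116*(-707/81) = 82012/81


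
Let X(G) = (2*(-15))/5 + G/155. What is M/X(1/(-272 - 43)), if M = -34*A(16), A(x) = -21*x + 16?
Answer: -531216000/292951 ≈ -1813.3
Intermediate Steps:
A(x) = 16 - 21*x
X(G) = -6 + G/155 (X(G) = -30*⅕ + G*(1/155) = -6 + G/155)
M = 10880 (M = -34*(16 - 21*16) = -34*(16 - 336) = -34*(-320) = 10880)
M/X(1/(-272 - 43)) = 10880/(-6 + 1/(155*(-272 - 43))) = 10880/(-6 + (1/155)/(-315)) = 10880/(-6 + (1/155)*(-1/315)) = 10880/(-6 - 1/48825) = 10880/(-292951/48825) = 10880*(-48825/292951) = -531216000/292951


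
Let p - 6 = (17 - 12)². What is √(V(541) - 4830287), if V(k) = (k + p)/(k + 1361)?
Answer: I*√4368516121101/951 ≈ 2197.8*I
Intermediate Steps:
p = 31 (p = 6 + (17 - 12)² = 6 + 5² = 6 + 25 = 31)
V(k) = (31 + k)/(1361 + k) (V(k) = (k + 31)/(k + 1361) = (31 + k)/(1361 + k))
√(V(541) - 4830287) = √((31 + 541)/(1361 + 541) - 4830287) = √(572/1902 - 4830287) = √((1/1902)*572 - 4830287) = √(286/951 - 4830287) = √(-4593602651/951) = I*√4368516121101/951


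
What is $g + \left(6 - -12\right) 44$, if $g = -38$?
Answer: $754$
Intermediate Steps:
$g + \left(6 - -12\right) 44 = -38 + \left(6 - -12\right) 44 = -38 + \left(6 + 12\right) 44 = -38 + 18 \cdot 44 = -38 + 792 = 754$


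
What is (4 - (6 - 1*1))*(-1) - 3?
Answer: -2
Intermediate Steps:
(4 - (6 - 1*1))*(-1) - 3 = (4 - (6 - 1))*(-1) - 3 = (4 - 1*5)*(-1) - 3 = (4 - 5)*(-1) - 3 = -1*(-1) - 3 = 1 - 3 = -2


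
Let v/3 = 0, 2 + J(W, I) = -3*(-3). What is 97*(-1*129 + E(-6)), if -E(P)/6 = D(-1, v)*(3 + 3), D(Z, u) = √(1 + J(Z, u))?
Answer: -12513 - 6984*√2 ≈ -22390.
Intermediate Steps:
J(W, I) = 7 (J(W, I) = -2 - 3*(-3) = -2 + 9 = 7)
v = 0 (v = 3*0 = 0)
D(Z, u) = 2*√2 (D(Z, u) = √(1 + 7) = √8 = 2*√2)
E(P) = -72*√2 (E(P) = -6*2*√2*(3 + 3) = -6*2*√2*6 = -72*√2)
97*(-1*129 + E(-6)) = 97*(-1*129 - 72*√2) = 97*(-129 - 72*√2) = -12513 - 6984*√2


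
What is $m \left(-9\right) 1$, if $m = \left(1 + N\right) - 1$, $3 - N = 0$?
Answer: $-27$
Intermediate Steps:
$N = 3$ ($N = 3 - 0 = 3 + 0 = 3$)
$m = 3$ ($m = \left(1 + 3\right) - 1 = 4 - 1 = 3$)
$m \left(-9\right) 1 = 3 \left(-9\right) 1 = \left(-27\right) 1 = -27$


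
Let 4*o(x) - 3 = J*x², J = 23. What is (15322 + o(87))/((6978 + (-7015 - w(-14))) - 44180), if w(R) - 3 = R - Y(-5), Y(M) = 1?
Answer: -117689/88410 ≈ -1.3312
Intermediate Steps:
o(x) = ¾ + 23*x²/4 (o(x) = ¾ + (23*x²)/4 = ¾ + 23*x²/4)
w(R) = 2 + R (w(R) = 3 + (R - 1*1) = 3 + (R - 1) = 3 + (-1 + R) = 2 + R)
(15322 + o(87))/((6978 + (-7015 - w(-14))) - 44180) = (15322 + (¾ + (23/4)*87²))/((6978 + (-7015 - (2 - 14))) - 44180) = (15322 + (¾ + (23/4)*7569))/((6978 + (-7015 - 1*(-12))) - 44180) = (15322 + (¾ + 174087/4))/((6978 + (-7015 + 12)) - 44180) = (15322 + 87045/2)/((6978 - 7003) - 44180) = 117689/(2*(-25 - 44180)) = (117689/2)/(-44205) = (117689/2)*(-1/44205) = -117689/88410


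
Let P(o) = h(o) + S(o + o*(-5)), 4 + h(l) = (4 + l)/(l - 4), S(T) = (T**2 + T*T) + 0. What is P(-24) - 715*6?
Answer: 98971/7 ≈ 14139.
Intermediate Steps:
S(T) = 2*T**2 (S(T) = (T**2 + T**2) + 0 = 2*T**2 + 0 = 2*T**2)
h(l) = -4 + (4 + l)/(-4 + l) (h(l) = -4 + (4 + l)/(l - 4) = -4 + (4 + l)/(-4 + l))
P(o) = 32*o**2 + (20 - 3*o)/(-4 + o) (P(o) = (20 - 3*o)/(-4 + o) + 2*(o + o*(-5))**2 = (20 - 3*o)/(-4 + o) + 2*(o - 5*o)**2 = (20 - 3*o)/(-4 + o) + 2*(-4*o)**2 = (20 - 3*o)/(-4 + o) + 2*(16*o**2) = (20 - 3*o)/(-4 + o) + 32*o**2 = 32*o**2 + (20 - 3*o)/(-4 + o))
P(-24) - 715*6 = (20 - 3*(-24) + 32*(-24)**2*(-4 - 24))/(-4 - 24) - 715*6 = (20 + 72 + 32*576*(-28))/(-28) - 4290 = -(20 + 72 - 516096)/28 - 4290 = -1/28*(-516004) - 4290 = 129001/7 - 4290 = 98971/7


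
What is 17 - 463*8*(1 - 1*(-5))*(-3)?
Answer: 66689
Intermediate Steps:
17 - 463*8*(1 - 1*(-5))*(-3) = 17 - 463*8*(1 + 5)*(-3) = 17 - 463*8*6*(-3) = 17 - 22224*(-3) = 17 - 463*(-144) = 17 + 66672 = 66689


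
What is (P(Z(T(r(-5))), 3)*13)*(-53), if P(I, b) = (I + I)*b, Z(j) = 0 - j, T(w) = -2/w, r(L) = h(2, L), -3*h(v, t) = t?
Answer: -24804/5 ≈ -4960.8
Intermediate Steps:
h(v, t) = -t/3
r(L) = -L/3
Z(j) = -j
P(I, b) = 2*I*b (P(I, b) = (2*I)*b = 2*I*b)
(P(Z(T(r(-5))), 3)*13)*(-53) = ((2*(-(-2)/((-⅓*(-5))))*3)*13)*(-53) = ((2*(-(-2)/5/3)*3)*13)*(-53) = ((2*(-(-2)*3/5)*3)*13)*(-53) = ((2*(-1*(-6/5))*3)*13)*(-53) = ((2*(6/5)*3)*13)*(-53) = ((36/5)*13)*(-53) = (468/5)*(-53) = -24804/5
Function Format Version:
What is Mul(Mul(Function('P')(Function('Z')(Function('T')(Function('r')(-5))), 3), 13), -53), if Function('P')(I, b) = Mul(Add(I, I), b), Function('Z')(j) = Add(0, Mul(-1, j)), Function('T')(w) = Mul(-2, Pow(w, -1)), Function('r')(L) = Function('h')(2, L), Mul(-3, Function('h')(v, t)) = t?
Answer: Rational(-24804, 5) ≈ -4960.8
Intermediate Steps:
Function('h')(v, t) = Mul(Rational(-1, 3), t)
Function('r')(L) = Mul(Rational(-1, 3), L)
Function('Z')(j) = Mul(-1, j)
Function('P')(I, b) = Mul(2, I, b) (Function('P')(I, b) = Mul(Mul(2, I), b) = Mul(2, I, b))
Mul(Mul(Function('P')(Function('Z')(Function('T')(Function('r')(-5))), 3), 13), -53) = Mul(Mul(Mul(2, Mul(-1, Mul(-2, Pow(Mul(Rational(-1, 3), -5), -1))), 3), 13), -53) = Mul(Mul(Mul(2, Mul(-1, Mul(-2, Pow(Rational(5, 3), -1))), 3), 13), -53) = Mul(Mul(Mul(2, Mul(-1, Mul(-2, Rational(3, 5))), 3), 13), -53) = Mul(Mul(Mul(2, Mul(-1, Rational(-6, 5)), 3), 13), -53) = Mul(Mul(Mul(2, Rational(6, 5), 3), 13), -53) = Mul(Mul(Rational(36, 5), 13), -53) = Mul(Rational(468, 5), -53) = Rational(-24804, 5)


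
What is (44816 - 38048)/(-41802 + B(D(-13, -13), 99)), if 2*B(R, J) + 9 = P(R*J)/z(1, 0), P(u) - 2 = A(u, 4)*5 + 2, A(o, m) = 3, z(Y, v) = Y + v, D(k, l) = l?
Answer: -6768/41797 ≈ -0.16193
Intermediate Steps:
P(u) = 19 (P(u) = 2 + (3*5 + 2) = 2 + (15 + 2) = 2 + 17 = 19)
B(R, J) = 5 (B(R, J) = -9/2 + (19/(1 + 0))/2 = -9/2 + (19/1)/2 = -9/2 + (19*1)/2 = -9/2 + (1/2)*19 = -9/2 + 19/2 = 5)
(44816 - 38048)/(-41802 + B(D(-13, -13), 99)) = (44816 - 38048)/(-41802 + 5) = 6768/(-41797) = 6768*(-1/41797) = -6768/41797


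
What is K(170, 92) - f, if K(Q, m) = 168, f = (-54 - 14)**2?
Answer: -4456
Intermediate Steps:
f = 4624 (f = (-68)**2 = 4624)
K(170, 92) - f = 168 - 1*4624 = 168 - 4624 = -4456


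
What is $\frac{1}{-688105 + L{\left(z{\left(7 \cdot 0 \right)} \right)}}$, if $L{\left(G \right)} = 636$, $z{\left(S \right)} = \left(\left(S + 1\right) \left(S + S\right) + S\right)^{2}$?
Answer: $- \frac{1}{687469} \approx -1.4546 \cdot 10^{-6}$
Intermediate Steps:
$z{\left(S \right)} = \left(S + 2 S \left(1 + S\right)\right)^{2}$ ($z{\left(S \right)} = \left(\left(1 + S\right) 2 S + S\right)^{2} = \left(2 S \left(1 + S\right) + S\right)^{2} = \left(S + 2 S \left(1 + S\right)\right)^{2}$)
$\frac{1}{-688105 + L{\left(z{\left(7 \cdot 0 \right)} \right)}} = \frac{1}{-688105 + 636} = \frac{1}{-687469} = - \frac{1}{687469}$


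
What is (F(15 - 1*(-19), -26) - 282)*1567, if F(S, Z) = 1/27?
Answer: -11929571/27 ≈ -4.4184e+5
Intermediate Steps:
F(S, Z) = 1/27
(F(15 - 1*(-19), -26) - 282)*1567 = (1/27 - 282)*1567 = -7613/27*1567 = -11929571/27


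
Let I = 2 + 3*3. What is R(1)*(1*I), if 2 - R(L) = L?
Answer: 11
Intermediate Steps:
I = 11 (I = 2 + 9 = 11)
R(L) = 2 - L
R(1)*(1*I) = (2 - 1*1)*(1*11) = (2 - 1)*11 = 1*11 = 11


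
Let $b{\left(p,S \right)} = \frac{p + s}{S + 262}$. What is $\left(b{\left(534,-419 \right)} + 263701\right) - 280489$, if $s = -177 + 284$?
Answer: $- \frac{2636357}{157} \approx -16792.0$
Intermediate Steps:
$s = 107$
$b{\left(p,S \right)} = \frac{107 + p}{262 + S}$ ($b{\left(p,S \right)} = \frac{p + 107}{S + 262} = \frac{107 + p}{262 + S}$)
$\left(b{\left(534,-419 \right)} + 263701\right) - 280489 = \left(\frac{107 + 534}{262 - 419} + 263701\right) - 280489 = \left(\frac{1}{-157} \cdot 641 + 263701\right) - 280489 = \left(\left(- \frac{1}{157}\right) 641 + 263701\right) - 280489 = \left(- \frac{641}{157} + 263701\right) - 280489 = \frac{41400416}{157} - 280489 = - \frac{2636357}{157}$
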